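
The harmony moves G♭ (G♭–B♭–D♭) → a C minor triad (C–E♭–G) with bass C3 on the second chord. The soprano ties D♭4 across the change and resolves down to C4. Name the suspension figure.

At the second chord the bass is C3. The suspended D♭4 lies a ninth above the bass; after resolving down by step to C4, the interval above the bass becomes an octave.
Suspension figures are named by those two intervals: 9–8.

9–8 suspension.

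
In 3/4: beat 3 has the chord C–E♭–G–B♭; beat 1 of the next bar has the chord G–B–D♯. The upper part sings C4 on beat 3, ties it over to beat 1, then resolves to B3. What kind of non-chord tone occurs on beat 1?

Suspension.

The harmony at that moment is G augmented triad (G, B, D♯); C4 is not a chord tone.
It is held over (the same pitch as the preceding C4) and left by step down to B3.
Held over from the previous chord and resolving down by step — a suspension.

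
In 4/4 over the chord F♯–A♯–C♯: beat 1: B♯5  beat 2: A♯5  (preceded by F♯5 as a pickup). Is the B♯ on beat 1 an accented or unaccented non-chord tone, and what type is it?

Accented appoggiatura.

The harmony at that moment is F♯ major triad (F♯, A♯, C♯); B♯5 is not a chord tone.
It is approached by leap up from F♯5 and left by step down to A♯5.
Leap in, step out — an appoggiatura.
It falls on the downbeat, so it is accented.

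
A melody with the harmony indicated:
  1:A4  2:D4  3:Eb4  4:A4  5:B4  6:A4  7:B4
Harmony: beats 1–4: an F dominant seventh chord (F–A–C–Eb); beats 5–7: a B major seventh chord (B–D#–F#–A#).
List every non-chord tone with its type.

The harmony at that moment is F dominant seventh chord (F, A, C, Eb); D4 is not a chord tone.
It is approached by leap down from A4 and left by step up to Eb4.
Leap in, step out — an appoggiatura.
The harmony at that moment is B major seventh chord (B, D#, F#, A#); A4 is not a chord tone.
It is approached by step down from B4 and left by step up to B4.
Step away and step back to the same note — a neighbor tone (lower neighbor).

D4 (beat 2) — appoggiatura; A4 (beat 6) — neighbor tone.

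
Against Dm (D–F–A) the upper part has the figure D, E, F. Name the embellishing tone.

E is a passing tone.

The harmony at that moment is D minor triad (D, F, A); E is not a chord tone.
It is approached by step up from D and left by step up to F.
Step in, step out in the same direction — a passing tone.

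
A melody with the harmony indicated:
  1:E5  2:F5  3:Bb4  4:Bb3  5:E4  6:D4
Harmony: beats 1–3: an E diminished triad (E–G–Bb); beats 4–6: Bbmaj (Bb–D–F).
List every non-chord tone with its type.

F5 (beat 2) — escape tone; E4 (beat 5) — appoggiatura.

The harmony at that moment is E diminished triad (E, G, Bb); F5 is not a chord tone.
It is approached by step up from E5 and left by leap down to Bb4.
Step in, leap out — an escape tone.
The harmony at that moment is Bb major triad (Bb, D, F); E4 is not a chord tone.
It is approached by leap up from Bb3 and left by step down to D4.
Leap in, step out — an appoggiatura.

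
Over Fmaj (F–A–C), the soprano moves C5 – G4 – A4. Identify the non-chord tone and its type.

The harmony at that moment is F major triad (F, A, C); G4 is not a chord tone.
It is approached by leap down from C5 and left by step up to A4.
Leap in, step out — an appoggiatura.

G4 is an appoggiatura.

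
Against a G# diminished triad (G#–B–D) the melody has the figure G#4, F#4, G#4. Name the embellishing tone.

F#4 is a neighbor tone.

The harmony at that moment is G# diminished triad (G#, B, D); F#4 is not a chord tone.
It is approached by step down from G#4 and left by step up to G#4.
Step away and step back to the same note — a neighbor tone (lower neighbor).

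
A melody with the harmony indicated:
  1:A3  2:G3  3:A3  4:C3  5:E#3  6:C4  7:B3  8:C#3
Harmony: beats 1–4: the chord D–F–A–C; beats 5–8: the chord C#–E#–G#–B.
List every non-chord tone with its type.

G3 (beat 2) — neighbor tone; C4 (beat 6) — appoggiatura.

The harmony at that moment is D minor seventh chord (D, F, A, C); G3 is not a chord tone.
It is approached by step down from A3 and left by step up to A3.
Step away and step back to the same note — a neighbor tone (lower neighbor).
The harmony at that moment is C# dominant seventh chord (C#, E#, G#, B); C4 is not a chord tone.
It is approached by leap up from E#3 and left by step down to B3.
Leap in, step out — an appoggiatura.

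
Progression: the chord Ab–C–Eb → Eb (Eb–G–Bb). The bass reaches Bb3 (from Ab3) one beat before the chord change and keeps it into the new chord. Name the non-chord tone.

The harmony at that moment is Ab major triad (Ab, C, Eb); Bb3 is not a chord tone.
It is approached by step up from Ab3 and then sustained as the same pitch into the next harmony.
Arriving early and becoming a chord tone when the harmony changes — an anticipation.

Bb3 is an anticipation.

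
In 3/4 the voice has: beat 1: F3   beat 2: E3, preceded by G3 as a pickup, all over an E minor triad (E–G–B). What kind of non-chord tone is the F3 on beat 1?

Passing tone.

The harmony at that moment is E minor triad (E, G, B); F3 is not a chord tone.
It is approached by step down from G3 and left by step down to E3.
Step in, step out in the same direction — a passing tone.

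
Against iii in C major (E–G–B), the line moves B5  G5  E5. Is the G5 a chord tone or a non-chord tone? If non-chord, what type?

Chord tone (the third of E minor triad).

E minor triad contains E, G, B; G is the third, so it is a chord tone.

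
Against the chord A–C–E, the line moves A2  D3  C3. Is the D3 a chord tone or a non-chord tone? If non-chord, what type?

The harmony at that moment is A minor triad (A, C, E); D3 is not a chord tone.
It is approached by leap up from A2 and left by step down to C3.
Leap in, step out — an appoggiatura.

Non-chord tone — an appoggiatura.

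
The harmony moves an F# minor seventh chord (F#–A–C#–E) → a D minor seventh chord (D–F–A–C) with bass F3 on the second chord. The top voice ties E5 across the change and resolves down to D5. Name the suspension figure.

At the second chord the bass is F3. The suspended E5 lies a seventh above the bass; after resolving down by step to D5, the interval above the bass becomes a sixth.
Suspension figures are named by those two intervals: 7–6.

7–6 suspension.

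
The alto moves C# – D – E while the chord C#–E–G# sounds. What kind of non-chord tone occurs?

D is a passing tone.

The harmony at that moment is C# minor triad (C#, E, G#); D is not a chord tone.
It is approached by step up from C# and left by step up to E.
Step in, step out in the same direction — a passing tone.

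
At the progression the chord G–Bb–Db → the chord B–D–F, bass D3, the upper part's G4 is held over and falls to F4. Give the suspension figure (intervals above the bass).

At the second chord the bass is D3. The suspended G4 lies a fourth above the bass; after resolving down by step to F4, the interval above the bass becomes a third.
Suspension figures are named by those two intervals: 4–3.

4–3 suspension.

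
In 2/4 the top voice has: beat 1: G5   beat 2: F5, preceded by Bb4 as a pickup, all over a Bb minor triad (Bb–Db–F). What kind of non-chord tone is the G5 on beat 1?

The harmony at that moment is Bb minor triad (Bb, Db, F); G5 is not a chord tone.
It is approached by leap up from Bb4 and left by step down to F5.
Leap in, step out, metrically accented — an appoggiatura.

Appoggiatura.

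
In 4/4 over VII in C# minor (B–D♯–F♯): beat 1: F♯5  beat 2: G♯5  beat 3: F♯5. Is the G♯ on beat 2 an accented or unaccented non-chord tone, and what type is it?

Unaccented neighbor tone.

The harmony at that moment is B major triad (B, D♯, F♯); G♯5 is not a chord tone.
It is approached by step up from F♯5 and left by step down to F♯5.
Step away and step back to the same note — a neighbor tone (upper neighbor).
It falls on a weak beat, so it is unaccented.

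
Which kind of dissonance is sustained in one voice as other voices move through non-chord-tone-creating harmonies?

Approach: none. Departure: none — a single pitch is sustained while the chords change around it, passing through harmonies that do not contain it.
No melodic motion at all; the dissonance is created entirely by the moving harmonies against the stationary note — a pedal tone (pedal point).

Pedal tone.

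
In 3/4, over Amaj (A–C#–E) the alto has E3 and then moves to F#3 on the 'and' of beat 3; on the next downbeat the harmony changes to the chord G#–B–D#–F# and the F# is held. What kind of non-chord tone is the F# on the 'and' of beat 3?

Anticipation.

The harmony at that moment is A major triad (A, C#, E); F#3 is not a chord tone.
It is approached by step up from E3 and then sustained as the same pitch into the next harmony.
Arriving early and becoming a chord tone when the harmony changes — an anticipation.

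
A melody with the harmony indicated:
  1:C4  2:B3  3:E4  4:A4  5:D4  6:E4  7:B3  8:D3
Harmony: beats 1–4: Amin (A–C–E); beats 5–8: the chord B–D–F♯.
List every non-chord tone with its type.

B3 (beat 2) — escape tone; E4 (beat 6) — escape tone.

The harmony at that moment is A minor triad (A, C, E); B3 is not a chord tone.
It is approached by step down from C4 and left by leap up to E4.
Step in, leap out — an escape tone.
The harmony at that moment is B minor triad (B, D, F♯); E4 is not a chord tone.
It is approached by step up from D4 and left by leap down to B3.
Step in, leap out — an escape tone.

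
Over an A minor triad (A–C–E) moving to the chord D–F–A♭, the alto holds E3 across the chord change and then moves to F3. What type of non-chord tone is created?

The harmony at that moment is D diminished triad (D, F, A♭); E3 is not a chord tone.
It is held over (the same pitch as the preceding E3) and left by step up to F3.
Held over from the previous chord and resolving up by step — a retardation.

E3 is a retardation.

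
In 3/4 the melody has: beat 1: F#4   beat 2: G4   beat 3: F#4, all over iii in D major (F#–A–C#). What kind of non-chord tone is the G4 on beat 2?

The harmony at that moment is F# minor triad (F#, A, C#); G4 is not a chord tone.
It is approached by step up from F#4 and left by step down to F#4.
Step away and step back to the same note — a neighbor tone (upper neighbor).

Upper neighbor tone.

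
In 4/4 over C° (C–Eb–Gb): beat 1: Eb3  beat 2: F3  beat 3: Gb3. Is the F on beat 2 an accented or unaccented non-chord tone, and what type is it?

Unaccented passing tone.

The harmony at that moment is C diminished triad (C, Eb, Gb); F3 is not a chord tone.
It is approached by step up from Eb3 and left by step up to Gb3.
Step in, step out in the same direction — a passing tone.
It falls on a weak beat, so it is unaccented.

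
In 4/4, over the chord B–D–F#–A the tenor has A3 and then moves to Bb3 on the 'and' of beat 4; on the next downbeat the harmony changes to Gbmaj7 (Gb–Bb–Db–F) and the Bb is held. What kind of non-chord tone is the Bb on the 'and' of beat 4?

Anticipation.

The harmony at that moment is B minor seventh chord (B, D, F#, A); Bb3 is not a chord tone.
It is approached by step up from A3 and then sustained as the same pitch into the next harmony.
Arriving early and becoming a chord tone when the harmony changes — an anticipation.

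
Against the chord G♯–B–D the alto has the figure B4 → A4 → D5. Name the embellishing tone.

A4 is an escape tone.

The harmony at that moment is G♯ diminished triad (G♯, B, D); A4 is not a chord tone.
It is approached by step down from B4 and left by leap up to D5.
Step in, leap out — an escape tone.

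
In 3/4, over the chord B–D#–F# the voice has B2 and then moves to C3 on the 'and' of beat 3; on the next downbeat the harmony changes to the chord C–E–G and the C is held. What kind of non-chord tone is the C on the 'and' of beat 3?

The harmony at that moment is B major triad (B, D#, F#); C3 is not a chord tone.
It is approached by step up from B2 and then sustained as the same pitch into the next harmony.
Arriving early and becoming a chord tone when the harmony changes — an anticipation.

Anticipation.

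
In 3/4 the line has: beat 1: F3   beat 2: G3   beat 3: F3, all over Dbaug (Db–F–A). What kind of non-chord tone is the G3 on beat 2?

Upper neighbor tone.

The harmony at that moment is Db augmented triad (Db, F, A); G3 is not a chord tone.
It is approached by step up from F3 and left by step down to F3.
Step away and step back to the same note — a neighbor tone (upper neighbor).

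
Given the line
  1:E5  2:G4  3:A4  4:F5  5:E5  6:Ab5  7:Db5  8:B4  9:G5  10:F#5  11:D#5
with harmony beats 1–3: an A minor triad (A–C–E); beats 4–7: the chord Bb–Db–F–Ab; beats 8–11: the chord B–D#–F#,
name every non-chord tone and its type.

G4 (beat 2) — appoggiatura; E5 (beat 5) — escape tone; G5 (beat 9) — appoggiatura.

The harmony at that moment is A minor triad (A, C, E); G4 is not a chord tone.
It is approached by leap down from E5 and left by step up to A4.
Leap in, step out — an appoggiatura.
The harmony at that moment is Bb minor seventh chord (Bb, Db, F, Ab); E5 is not a chord tone.
It is approached by step down from F5 and left by leap up to Ab5.
Step in, leap out — an escape tone.
The harmony at that moment is B major triad (B, D#, F#); G5 is not a chord tone.
It is approached by leap up from B4 and left by step down to F#5.
Leap in, step out — an appoggiatura.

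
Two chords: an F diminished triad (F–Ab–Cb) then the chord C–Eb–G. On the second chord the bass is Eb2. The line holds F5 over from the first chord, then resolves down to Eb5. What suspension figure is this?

9–8 suspension.

At the second chord the bass is Eb2. The suspended F5 lies a ninth above the bass; after resolving down by step to Eb5, the interval above the bass becomes an octave.
Suspension figures are named by those two intervals: 9–8.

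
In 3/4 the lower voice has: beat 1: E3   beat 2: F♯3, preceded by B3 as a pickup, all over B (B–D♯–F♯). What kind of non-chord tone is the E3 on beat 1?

The harmony at that moment is B major triad (B, D♯, F♯); E3 is not a chord tone.
It is approached by leap down from B3 and left by step up to F♯3.
Leap in, step out, metrically accented — an appoggiatura.

Appoggiatura.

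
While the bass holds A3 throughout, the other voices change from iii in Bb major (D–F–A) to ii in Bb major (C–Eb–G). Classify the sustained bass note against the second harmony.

Pedal tone (pedal point).

The harmony at that moment is C minor triad (C, Eb, G); A3 is not a chord tone.
It is held over (the same pitch as the preceding A3) and then sustained as the same pitch into the next harmony.
Sustained through a change of harmony — a pedal tone.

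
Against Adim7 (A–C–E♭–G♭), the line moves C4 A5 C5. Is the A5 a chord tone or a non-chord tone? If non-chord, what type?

A diminished seventh chord contains A, C, E♭, G♭; A is the root, so it is a chord tone.

Chord tone (the root of A diminished seventh chord).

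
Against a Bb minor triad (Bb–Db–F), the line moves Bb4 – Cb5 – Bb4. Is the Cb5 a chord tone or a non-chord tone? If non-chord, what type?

The harmony at that moment is Bb minor triad (Bb, Db, F); Cb5 is not a chord tone.
It is approached by step up from Bb4 and left by step down to Bb4.
Step away and step back to the same note — a neighbor tone (upper neighbor).

Non-chord tone — a neighbor tone.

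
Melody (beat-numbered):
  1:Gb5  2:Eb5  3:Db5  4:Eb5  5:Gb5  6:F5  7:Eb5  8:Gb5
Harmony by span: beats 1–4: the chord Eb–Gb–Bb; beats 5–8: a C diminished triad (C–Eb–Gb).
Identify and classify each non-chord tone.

The harmony at that moment is Eb minor triad (Eb, Gb, Bb); Db5 is not a chord tone.
It is approached by step down from Eb5 and left by step up to Eb5.
Step away and step back to the same note — a neighbor tone (lower neighbor).
The harmony at that moment is C diminished triad (C, Eb, Gb); F5 is not a chord tone.
It is approached by step down from Gb5 and left by step down to Eb5.
Step in, step out in the same direction — a passing tone.

Db5 (beat 3) — neighbor tone; F5 (beat 6) — passing tone.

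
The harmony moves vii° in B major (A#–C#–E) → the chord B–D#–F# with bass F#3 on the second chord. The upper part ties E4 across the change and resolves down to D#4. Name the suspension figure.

7–6 suspension.

At the second chord the bass is F#3. The suspended E4 lies a seventh above the bass; after resolving down by step to D#4, the interval above the bass becomes a sixth.
Suspension figures are named by those two intervals: 7–6.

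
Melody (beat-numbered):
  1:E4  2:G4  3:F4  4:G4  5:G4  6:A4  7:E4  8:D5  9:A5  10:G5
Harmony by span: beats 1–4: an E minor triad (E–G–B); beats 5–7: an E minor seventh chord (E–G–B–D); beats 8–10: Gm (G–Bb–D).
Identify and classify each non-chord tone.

The harmony at that moment is E minor triad (E, G, B); F4 is not a chord tone.
It is approached by step down from G4 and left by step up to G4.
Step away and step back to the same note — a neighbor tone (lower neighbor).
The harmony at that moment is E minor seventh chord (E, G, B, D); A4 is not a chord tone.
It is approached by step up from G4 and left by leap down to E4.
Step in, leap out — an escape tone.
The harmony at that moment is G minor triad (G, Bb, D); A5 is not a chord tone.
It is approached by leap up from D5 and left by step down to G5.
Leap in, step out — an appoggiatura.

F4 (beat 3) — neighbor tone; A4 (beat 6) — escape tone; A5 (beat 9) — appoggiatura.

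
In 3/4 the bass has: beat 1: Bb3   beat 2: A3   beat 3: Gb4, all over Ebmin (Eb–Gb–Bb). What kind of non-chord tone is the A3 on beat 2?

The harmony at that moment is Eb minor triad (Eb, Gb, Bb); A3 is not a chord tone.
It is approached by step down from Bb3 and left by leap up to Gb4.
Step in, leap out, on a weak beat — an escape tone.

Escape tone.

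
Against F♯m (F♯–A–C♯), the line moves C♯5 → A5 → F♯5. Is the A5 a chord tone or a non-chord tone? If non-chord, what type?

F# minor triad contains F♯, A, C♯; A is the third, so it is a chord tone.

Chord tone (the third of F# minor triad).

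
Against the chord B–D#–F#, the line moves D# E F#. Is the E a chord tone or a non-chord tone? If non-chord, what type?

Non-chord tone — a passing tone.

The harmony at that moment is B major triad (B, D#, F#); E is not a chord tone.
It is approached by step up from D# and left by step up to F#.
Step in, step out in the same direction — a passing tone.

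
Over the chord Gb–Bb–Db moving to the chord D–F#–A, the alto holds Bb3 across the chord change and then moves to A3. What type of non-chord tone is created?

The harmony at that moment is D major triad (D, F#, A); Bb3 is not a chord tone.
It is held over (the same pitch as the preceding Bb3) and left by step down to A3.
Held over from the previous chord and resolving down by step — a suspension.

Bb3 is a suspension.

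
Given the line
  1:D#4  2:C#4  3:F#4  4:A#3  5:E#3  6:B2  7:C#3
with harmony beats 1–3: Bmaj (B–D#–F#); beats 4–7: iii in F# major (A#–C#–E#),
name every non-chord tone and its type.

C#4 (beat 2) — escape tone; B2 (beat 6) — appoggiatura.

The harmony at that moment is B major triad (B, D#, F#); C#4 is not a chord tone.
It is approached by step down from D#4 and left by leap up to F#4.
Step in, leap out — an escape tone.
The harmony at that moment is A# minor triad (A#, C#, E#); B2 is not a chord tone.
It is approached by leap down from E#3 and left by step up to C#3.
Leap in, step out — an appoggiatura.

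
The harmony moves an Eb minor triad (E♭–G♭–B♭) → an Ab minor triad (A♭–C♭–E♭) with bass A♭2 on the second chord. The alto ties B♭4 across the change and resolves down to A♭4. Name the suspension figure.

9–8 suspension.

At the second chord the bass is A♭2. The suspended B♭4 lies a ninth above the bass; after resolving down by step to A♭4, the interval above the bass becomes an octave.
Suspension figures are named by those two intervals: 9–8.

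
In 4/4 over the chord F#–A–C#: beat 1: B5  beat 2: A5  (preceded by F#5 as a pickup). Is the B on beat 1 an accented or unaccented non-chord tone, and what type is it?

The harmony at that moment is F# minor triad (F#, A, C#); B5 is not a chord tone.
It is approached by leap up from F#5 and left by step down to A5.
Leap in, step out — an appoggiatura.
It falls on the downbeat, so it is accented.

Accented appoggiatura.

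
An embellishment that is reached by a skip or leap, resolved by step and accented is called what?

Appoggiatura.

Approach: by leap. Departure: by step. Metric position: strong.
Leap in, step out, in a metrically strong position — an appoggiatura. (It is the mirror image of the escape tone, which steps in and leaps out from a weak position.)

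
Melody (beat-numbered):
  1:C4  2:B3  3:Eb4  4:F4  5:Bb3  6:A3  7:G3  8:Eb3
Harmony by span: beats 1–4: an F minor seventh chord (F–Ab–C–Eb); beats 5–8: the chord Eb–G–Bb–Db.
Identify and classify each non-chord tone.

B3 (beat 2) — escape tone; A3 (beat 6) — passing tone.

The harmony at that moment is F minor seventh chord (F, Ab, C, Eb); B3 is not a chord tone.
It is approached by step down from C4 and left by leap up to Eb4.
Step in, leap out — an escape tone.
The harmony at that moment is Eb dominant seventh chord (Eb, G, Bb, Db); A3 is not a chord tone.
It is approached by step down from Bb3 and left by step down to G3.
Step in, step out in the same direction — a passing tone.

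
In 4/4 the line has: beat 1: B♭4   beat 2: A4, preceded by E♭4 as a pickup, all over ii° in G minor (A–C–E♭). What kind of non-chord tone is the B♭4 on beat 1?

The harmony at that moment is A diminished triad (A, C, E♭); B♭4 is not a chord tone.
It is approached by leap up from E♭4 and left by step down to A4.
Leap in, step out, metrically accented — an appoggiatura.

Appoggiatura.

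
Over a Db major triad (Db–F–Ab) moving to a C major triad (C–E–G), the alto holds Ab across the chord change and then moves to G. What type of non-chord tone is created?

The harmony at that moment is C major triad (C, E, G); Ab is not a chord tone.
It is held over (the same pitch as the preceding Ab) and left by step down to G.
Held over from the previous chord and resolving down by step — a suspension.

Ab is a suspension.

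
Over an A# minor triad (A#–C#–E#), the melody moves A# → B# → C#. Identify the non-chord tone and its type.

The harmony at that moment is A# minor triad (A#, C#, E#); B# is not a chord tone.
It is approached by step up from A# and left by step up to C#.
Step in, step out in the same direction — a passing tone.

B# is a passing tone.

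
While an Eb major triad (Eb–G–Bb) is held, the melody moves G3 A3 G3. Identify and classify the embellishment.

A3 is a neighbor tone.

The harmony at that moment is Eb major triad (Eb, G, Bb); A3 is not a chord tone.
It is approached by step up from G3 and left by step down to G3.
Step away and step back to the same note — a neighbor tone (upper neighbor).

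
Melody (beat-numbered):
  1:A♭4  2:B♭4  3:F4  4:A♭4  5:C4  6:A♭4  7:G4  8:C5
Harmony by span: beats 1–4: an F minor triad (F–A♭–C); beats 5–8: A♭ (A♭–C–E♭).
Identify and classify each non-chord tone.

The harmony at that moment is F minor triad (F, A♭, C); B♭4 is not a chord tone.
It is approached by step up from A♭4 and left by leap down to F4.
Step in, leap out — an escape tone.
The harmony at that moment is A♭ major triad (A♭, C, E♭); G4 is not a chord tone.
It is approached by step down from A♭4 and left by leap up to C5.
Step in, leap out — an escape tone.

B♭4 (beat 2) — escape tone; G4 (beat 7) — escape tone.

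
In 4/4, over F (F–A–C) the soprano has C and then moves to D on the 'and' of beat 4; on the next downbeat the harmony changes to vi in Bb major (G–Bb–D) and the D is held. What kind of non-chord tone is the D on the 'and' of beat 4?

The harmony at that moment is F major triad (F, A, C); D is not a chord tone.
It is approached by step up from C and then sustained as the same pitch into the next harmony.
Arriving early and becoming a chord tone when the harmony changes — an anticipation.

Anticipation.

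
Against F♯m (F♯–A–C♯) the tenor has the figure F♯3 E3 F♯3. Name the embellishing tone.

E3 is a neighbor tone.

The harmony at that moment is F♯ minor triad (F♯, A, C♯); E3 is not a chord tone.
It is approached by step down from F♯3 and left by step up to F♯3.
Step away and step back to the same note — a neighbor tone (lower neighbor).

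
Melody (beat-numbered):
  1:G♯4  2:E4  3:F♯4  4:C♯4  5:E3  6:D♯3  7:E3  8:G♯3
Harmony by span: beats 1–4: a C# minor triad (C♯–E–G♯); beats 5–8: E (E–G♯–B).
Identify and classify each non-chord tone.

The harmony at that moment is C♯ minor triad (C♯, E, G♯); F♯4 is not a chord tone.
It is approached by step up from E4 and left by leap down to C♯4.
Step in, leap out — an escape tone.
The harmony at that moment is E major triad (E, G♯, B); D♯3 is not a chord tone.
It is approached by step down from E3 and left by step up to E3.
Step away and step back to the same note — a neighbor tone (lower neighbor).

F♯4 (beat 3) — escape tone; D♯3 (beat 6) — neighbor tone.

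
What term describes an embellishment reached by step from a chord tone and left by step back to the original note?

Neighbor tone.

Approach: by step. Departure: by step in the opposite direction, back to the starting pitch.
Stepwise on both sides but reversing to return to the same chord tone — a neighbor tone. (Had it continued onward in the same direction it would be a passing tone instead.)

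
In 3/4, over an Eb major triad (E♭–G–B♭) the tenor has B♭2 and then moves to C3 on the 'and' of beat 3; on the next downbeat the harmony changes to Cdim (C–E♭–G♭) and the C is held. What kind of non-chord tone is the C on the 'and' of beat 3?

The harmony at that moment is E♭ major triad (E♭, G, B♭); C3 is not a chord tone.
It is approached by step up from B♭2 and then sustained as the same pitch into the next harmony.
Arriving early and becoming a chord tone when the harmony changes — an anticipation.

Anticipation.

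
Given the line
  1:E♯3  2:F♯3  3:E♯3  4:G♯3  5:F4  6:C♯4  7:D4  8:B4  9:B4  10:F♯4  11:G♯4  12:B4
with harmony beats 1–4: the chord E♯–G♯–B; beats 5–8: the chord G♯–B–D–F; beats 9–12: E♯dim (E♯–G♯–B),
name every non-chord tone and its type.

The harmony at that moment is E♯ diminished triad (E♯, G♯, B); F♯3 is not a chord tone.
It is approached by step up from E♯3 and left by step down to E♯3.
Step away and step back to the same note — a neighbor tone (upper neighbor).
The harmony at that moment is G♯ diminished seventh chord (G♯, B, D, F); C♯4 is not a chord tone.
It is approached by leap down from F4 and left by step up to D4.
Leap in, step out — an appoggiatura.
The harmony at that moment is E♯ diminished triad (E♯, G♯, B); F♯4 is not a chord tone.
It is approached by leap down from B4 and left by step up to G♯4.
Leap in, step out — an appoggiatura.

F♯3 (beat 2) — neighbor tone; C♯4 (beat 6) — appoggiatura; F♯4 (beat 10) — appoggiatura.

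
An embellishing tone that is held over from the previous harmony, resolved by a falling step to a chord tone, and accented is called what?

Approach: by preparation — the pitch is first a chord tone, then held (tied or repeated) while the harmony changes under it. Departure: down by step. Metric position: strong.
A prepared dissonance that resolves downward by step — a suspension. (The same figure resolving upward would be a retardation.)

Suspension.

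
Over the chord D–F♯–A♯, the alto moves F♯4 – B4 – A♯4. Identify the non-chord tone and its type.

The harmony at that moment is D augmented triad (D, F♯, A♯); B4 is not a chord tone.
It is approached by leap up from F♯4 and left by step down to A♯4.
Leap in, step out — an appoggiatura.

B4 is an appoggiatura.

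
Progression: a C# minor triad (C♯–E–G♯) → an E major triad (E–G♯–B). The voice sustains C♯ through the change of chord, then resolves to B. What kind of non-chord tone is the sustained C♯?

C♯ is a suspension.

The harmony at that moment is E major triad (E, G♯, B); C♯ is not a chord tone.
It is held over (the same pitch as the preceding C♯) and left by step down to B.
Held over from the previous chord and resolving down by step — a suspension.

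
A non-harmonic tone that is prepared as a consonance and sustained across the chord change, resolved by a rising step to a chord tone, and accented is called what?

Approach: by preparation — the pitch is first a chord tone, then held (tied or repeated) while the harmony changes under it. Departure: up by step. Metric position: strong.
A prepared dissonance that resolves upward by step — a retardation. (The same figure resolving downward would be a suspension.)

Retardation.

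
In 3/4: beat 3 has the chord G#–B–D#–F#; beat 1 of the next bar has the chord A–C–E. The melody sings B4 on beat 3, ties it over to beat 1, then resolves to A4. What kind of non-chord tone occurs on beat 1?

The harmony at that moment is A minor triad (A, C, E); B4 is not a chord tone.
It is held over (the same pitch as the preceding B4) and left by step down to A4.
Held over from the previous chord and resolving down by step — a suspension.

Suspension.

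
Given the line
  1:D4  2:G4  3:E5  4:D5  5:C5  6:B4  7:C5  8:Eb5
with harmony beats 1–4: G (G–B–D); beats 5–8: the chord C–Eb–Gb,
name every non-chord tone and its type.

The harmony at that moment is G major triad (G, B, D); E5 is not a chord tone.
It is approached by leap up from G4 and left by step down to D5.
Leap in, step out — an appoggiatura.
The harmony at that moment is C diminished triad (C, Eb, Gb); B4 is not a chord tone.
It is approached by step down from C5 and left by step up to C5.
Step away and step back to the same note — a neighbor tone (lower neighbor).

E5 (beat 3) — appoggiatura; B4 (beat 6) — neighbor tone.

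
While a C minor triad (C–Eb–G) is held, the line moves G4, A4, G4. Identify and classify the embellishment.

A4 is a neighbor tone.

The harmony at that moment is C minor triad (C, Eb, G); A4 is not a chord tone.
It is approached by step up from G4 and left by step down to G4.
Step away and step back to the same note — a neighbor tone (upper neighbor).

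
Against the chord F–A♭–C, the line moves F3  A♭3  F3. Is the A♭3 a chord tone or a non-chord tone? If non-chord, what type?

Chord tone (the third of F minor triad).

F minor triad contains F, A♭, C; A♭ is the third, so it is a chord tone.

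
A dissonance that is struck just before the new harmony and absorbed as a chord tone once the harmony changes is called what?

Approach: ahead of the chord change (typically by step), so it is dissonant against the current harmony. Departure: none — the same pitch is restated or held and is a chord tone of the new harmony.
Dissonant first, consonant once the harmony catches up: the note simply arrives early — an anticipation. (The reverse timing, consonant first and dissonant after the change, would be a suspension or retardation.)

Anticipation.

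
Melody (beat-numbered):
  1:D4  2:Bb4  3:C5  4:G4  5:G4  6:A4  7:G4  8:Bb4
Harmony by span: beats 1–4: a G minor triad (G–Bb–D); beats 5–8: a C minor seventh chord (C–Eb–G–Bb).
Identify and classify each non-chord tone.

C5 (beat 3) — escape tone; A4 (beat 6) — neighbor tone.

The harmony at that moment is G minor triad (G, Bb, D); C5 is not a chord tone.
It is approached by step up from Bb4 and left by leap down to G4.
Step in, leap out — an escape tone.
The harmony at that moment is C minor seventh chord (C, Eb, G, Bb); A4 is not a chord tone.
It is approached by step up from G4 and left by step down to G4.
Step away and step back to the same note — a neighbor tone (upper neighbor).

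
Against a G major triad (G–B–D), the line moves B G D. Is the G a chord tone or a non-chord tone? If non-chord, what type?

G major triad contains G, B, D; G is the root, so it is a chord tone.

Chord tone (the root of G major triad).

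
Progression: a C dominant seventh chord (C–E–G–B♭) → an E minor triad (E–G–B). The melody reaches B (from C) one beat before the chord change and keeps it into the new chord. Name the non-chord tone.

B is an anticipation.

The harmony at that moment is C dominant seventh chord (C, E, G, B♭); B is not a chord tone.
It is approached by step down from C and then sustained as the same pitch into the next harmony.
Arriving early and becoming a chord tone when the harmony changes — an anticipation.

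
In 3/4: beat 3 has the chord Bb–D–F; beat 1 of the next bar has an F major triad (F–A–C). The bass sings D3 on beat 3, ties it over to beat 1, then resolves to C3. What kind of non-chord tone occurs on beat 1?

The harmony at that moment is F major triad (F, A, C); D3 is not a chord tone.
It is held over (the same pitch as the preceding D3) and left by step down to C3.
Held over from the previous chord and resolving down by step — a suspension.

Suspension.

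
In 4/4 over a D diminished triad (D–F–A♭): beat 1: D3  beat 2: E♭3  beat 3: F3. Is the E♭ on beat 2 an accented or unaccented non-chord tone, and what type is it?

Unaccented passing tone.

The harmony at that moment is D diminished triad (D, F, A♭); E♭3 is not a chord tone.
It is approached by step up from D3 and left by step up to F3.
Step in, step out in the same direction — a passing tone.
It falls on a weak beat, so it is unaccented.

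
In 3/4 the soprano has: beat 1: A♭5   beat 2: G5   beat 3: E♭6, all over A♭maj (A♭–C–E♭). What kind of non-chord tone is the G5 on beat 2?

The harmony at that moment is A♭ major triad (A♭, C, E♭); G5 is not a chord tone.
It is approached by step down from A♭5 and left by leap up to E♭6.
Step in, leap out, on a weak beat — an escape tone.

Escape tone.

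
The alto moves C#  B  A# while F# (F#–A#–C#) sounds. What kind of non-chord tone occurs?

The harmony at that moment is F# major triad (F#, A#, C#); B is not a chord tone.
It is approached by step down from C# and left by step down to A#.
Step in, step out in the same direction — a passing tone.

B is a passing tone.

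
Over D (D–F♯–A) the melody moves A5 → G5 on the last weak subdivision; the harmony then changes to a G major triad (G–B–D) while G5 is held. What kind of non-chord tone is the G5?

G5 is an anticipation.

The harmony at that moment is D major triad (D, F♯, A); G5 is not a chord tone.
It is approached by step down from A5 and then sustained as the same pitch into the next harmony.
Arriving early and becoming a chord tone when the harmony changes — an anticipation.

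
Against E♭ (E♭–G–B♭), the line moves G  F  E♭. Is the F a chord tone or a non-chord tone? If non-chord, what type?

Non-chord tone — a passing tone.

The harmony at that moment is E♭ major triad (E♭, G, B♭); F is not a chord tone.
It is approached by step down from G and left by step down to E♭.
Step in, step out in the same direction — a passing tone.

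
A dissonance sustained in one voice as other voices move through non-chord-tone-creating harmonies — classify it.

Pedal tone.

Approach: none. Departure: none — a single pitch is sustained while the chords change around it, passing through harmonies that do not contain it.
No melodic motion at all; the dissonance is created entirely by the moving harmonies against the stationary note — a pedal tone (pedal point).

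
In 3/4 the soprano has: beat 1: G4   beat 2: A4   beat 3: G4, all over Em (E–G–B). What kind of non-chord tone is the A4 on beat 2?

The harmony at that moment is E minor triad (E, G, B); A4 is not a chord tone.
It is approached by step up from G4 and left by step down to G4.
Step away and step back to the same note — a neighbor tone (upper neighbor).

Upper neighbor tone.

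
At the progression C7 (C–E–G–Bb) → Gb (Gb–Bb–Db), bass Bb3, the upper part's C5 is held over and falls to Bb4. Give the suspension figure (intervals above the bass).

9–8 suspension.

At the second chord the bass is Bb3. The suspended C5 lies a ninth above the bass; after resolving down by step to Bb4, the interval above the bass becomes an octave.
Suspension figures are named by those two intervals: 9–8.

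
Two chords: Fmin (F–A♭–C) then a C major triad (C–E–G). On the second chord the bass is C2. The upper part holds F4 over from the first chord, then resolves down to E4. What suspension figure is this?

At the second chord the bass is C2. The suspended F4 lies a fourth above the bass; after resolving down by step to E4, the interval above the bass becomes a third.
Suspension figures are named by those two intervals: 4–3.

4–3 suspension.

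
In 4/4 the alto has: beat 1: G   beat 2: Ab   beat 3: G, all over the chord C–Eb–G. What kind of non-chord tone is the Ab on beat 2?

The harmony at that moment is C minor triad (C, Eb, G); Ab is not a chord tone.
It is approached by step up from G and left by step down to G.
Step away and step back to the same note — a neighbor tone (upper neighbor).

Upper neighbor tone.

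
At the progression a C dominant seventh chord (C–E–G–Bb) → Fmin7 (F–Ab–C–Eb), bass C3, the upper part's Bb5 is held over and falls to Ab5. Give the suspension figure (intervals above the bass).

At the second chord the bass is C3. The suspended Bb5 lies a seventh above the bass; after resolving down by step to Ab5, the interval above the bass becomes a sixth.
Suspension figures are named by those two intervals: 7–6.

7–6 suspension.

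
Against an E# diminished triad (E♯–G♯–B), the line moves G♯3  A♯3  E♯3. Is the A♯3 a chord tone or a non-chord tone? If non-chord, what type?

Non-chord tone — an escape tone.

The harmony at that moment is E♯ diminished triad (E♯, G♯, B); A♯3 is not a chord tone.
It is approached by step up from G♯3 and left by leap down to E♯3.
Step in, leap out — an escape tone.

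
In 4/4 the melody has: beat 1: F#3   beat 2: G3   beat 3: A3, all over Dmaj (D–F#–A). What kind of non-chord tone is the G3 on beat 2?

The harmony at that moment is D major triad (D, F#, A); G3 is not a chord tone.
It is approached by step up from F#3 and left by step up to A3.
Step in, step out in the same direction — a passing tone.

Passing tone.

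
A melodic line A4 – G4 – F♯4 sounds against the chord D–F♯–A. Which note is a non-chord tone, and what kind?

The harmony at that moment is D major triad (D, F♯, A); G4 is not a chord tone.
It is approached by step down from A4 and left by step down to F♯4.
Step in, step out in the same direction — a passing tone.

G4 is a passing tone.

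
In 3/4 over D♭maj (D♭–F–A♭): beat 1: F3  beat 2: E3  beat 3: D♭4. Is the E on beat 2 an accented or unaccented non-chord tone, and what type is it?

Unaccented escape tone.

The harmony at that moment is D♭ major triad (D♭, F, A♭); E3 is not a chord tone.
It is approached by step down from F3 and left by leap up to D♭4.
Step in, leap out — an escape tone.
It falls on a weak beat, so it is unaccented.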